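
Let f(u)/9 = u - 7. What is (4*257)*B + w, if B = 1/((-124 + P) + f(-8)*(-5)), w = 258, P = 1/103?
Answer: 7374208/28377 ≈ 259.87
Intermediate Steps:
f(u) = -63 + 9*u (f(u) = 9*(u - 7) = 9*(-7 + u) = -63 + 9*u)
P = 1/103 ≈ 0.0097087
B = 103/56754 (B = 1/((-124 + 1/103) + (-63 + 9*(-8))*(-5)) = 1/(-12771/103 + (-63 - 72)*(-5)) = 1/(-12771/103 - 135*(-5)) = 1/(-12771/103 + 675) = 1/(56754/103) = 103/56754 ≈ 0.0018148)
(4*257)*B + w = (4*257)*(103/56754) + 258 = 1028*(103/56754) + 258 = 52942/28377 + 258 = 7374208/28377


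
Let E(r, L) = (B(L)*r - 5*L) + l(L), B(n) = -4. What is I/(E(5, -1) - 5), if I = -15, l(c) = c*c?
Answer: 15/19 ≈ 0.78947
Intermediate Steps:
l(c) = c²
E(r, L) = L² - 5*L - 4*r (E(r, L) = (-4*r - 5*L) + L² = (-5*L - 4*r) + L² = L² - 5*L - 4*r)
I/(E(5, -1) - 5) = -15/(((-1)² - 5*(-1) - 4*5) - 5) = -15/((1 + 5 - 20) - 5) = -15/(-14 - 5) = -15/(-19) = -1/19*(-15) = 15/19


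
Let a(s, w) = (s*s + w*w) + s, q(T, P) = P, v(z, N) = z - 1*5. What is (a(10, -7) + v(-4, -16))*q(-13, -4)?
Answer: -600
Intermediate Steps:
v(z, N) = -5 + z (v(z, N) = z - 5 = -5 + z)
a(s, w) = s + s² + w² (a(s, w) = (s² + w²) + s = s + s² + w²)
(a(10, -7) + v(-4, -16))*q(-13, -4) = ((10 + 10² + (-7)²) + (-5 - 4))*(-4) = ((10 + 100 + 49) - 9)*(-4) = (159 - 9)*(-4) = 150*(-4) = -600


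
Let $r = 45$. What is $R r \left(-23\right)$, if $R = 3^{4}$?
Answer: $-83835$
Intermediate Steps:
$R = 81$
$R r \left(-23\right) = 81 \cdot 45 \left(-23\right) = 3645 \left(-23\right) = -83835$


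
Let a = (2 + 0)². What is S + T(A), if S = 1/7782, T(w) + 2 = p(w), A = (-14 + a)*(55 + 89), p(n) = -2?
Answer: -31127/7782 ≈ -3.9999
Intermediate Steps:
a = 4 (a = 2² = 4)
A = -1440 (A = (-14 + 4)*(55 + 89) = -10*144 = -1440)
T(w) = -4 (T(w) = -2 - 2 = -4)
S = 1/7782 ≈ 0.00012850
S + T(A) = 1/7782 - 4 = -31127/7782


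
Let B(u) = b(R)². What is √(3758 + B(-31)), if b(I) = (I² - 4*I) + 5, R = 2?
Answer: √3759 ≈ 61.311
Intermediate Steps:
b(I) = 5 + I² - 4*I
B(u) = 1 (B(u) = (5 + 2² - 4*2)² = (5 + 4 - 8)² = 1² = 1)
√(3758 + B(-31)) = √(3758 + 1) = √3759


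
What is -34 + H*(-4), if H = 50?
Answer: -234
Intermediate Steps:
-34 + H*(-4) = -34 + 50*(-4) = -34 - 200 = -234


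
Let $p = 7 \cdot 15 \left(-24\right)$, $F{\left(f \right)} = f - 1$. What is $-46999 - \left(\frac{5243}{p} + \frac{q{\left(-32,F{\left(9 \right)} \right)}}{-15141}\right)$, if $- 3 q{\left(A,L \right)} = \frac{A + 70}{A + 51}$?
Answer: $- \frac{28463214319}{605640} \approx -46997.0$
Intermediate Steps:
$F{\left(f \right)} = -1 + f$
$q{\left(A,L \right)} = - \frac{70 + A}{3 \left(51 + A\right)}$ ($q{\left(A,L \right)} = - \frac{\left(A + 70\right) \frac{1}{A + 51}}{3} = - \frac{\left(70 + A\right) \frac{1}{51 + A}}{3} = - \frac{\frac{1}{51 + A} \left(70 + A\right)}{3} = - \frac{70 + A}{3 \left(51 + A\right)}$)
$p = -2520$ ($p = 105 \left(-24\right) = -2520$)
$-46999 - \left(\frac{5243}{p} + \frac{q{\left(-32,F{\left(9 \right)} \right)}}{-15141}\right) = -46999 - \left(\frac{5243}{-2520} + \frac{\frac{1}{3} \frac{1}{51 - 32} \left(-70 - -32\right)}{-15141}\right) = -46999 - \left(5243 \left(- \frac{1}{2520}\right) + \frac{-70 + 32}{3 \cdot 19} \left(- \frac{1}{15141}\right)\right) = -46999 - \left(- \frac{749}{360} + \frac{1}{3} \cdot \frac{1}{19} \left(-38\right) \left(- \frac{1}{15141}\right)\right) = -46999 - \left(- \frac{749}{360} - - \frac{2}{45423}\right) = -46999 - \left(- \frac{749}{360} + \frac{2}{45423}\right) = -46999 - - \frac{1260041}{605640} = -46999 + \frac{1260041}{605640} = - \frac{28463214319}{605640}$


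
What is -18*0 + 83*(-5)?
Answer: -415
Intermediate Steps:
-18*0 + 83*(-5) = 0 - 415 = -415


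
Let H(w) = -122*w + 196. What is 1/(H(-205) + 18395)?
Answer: 1/43601 ≈ 2.2935e-5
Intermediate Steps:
H(w) = 196 - 122*w
1/(H(-205) + 18395) = 1/((196 - 122*(-205)) + 18395) = 1/((196 + 25010) + 18395) = 1/(25206 + 18395) = 1/43601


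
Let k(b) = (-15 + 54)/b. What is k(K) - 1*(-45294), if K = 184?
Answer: 8334135/184 ≈ 45294.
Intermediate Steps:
k(b) = 39/b
k(K) - 1*(-45294) = 39/184 - 1*(-45294) = 39*(1/184) + 45294 = 39/184 + 45294 = 8334135/184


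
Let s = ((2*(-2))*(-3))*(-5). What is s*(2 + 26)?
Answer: -1680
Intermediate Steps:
s = -60 (s = -4*(-3)*(-5) = 12*(-5) = -60)
s*(2 + 26) = -60*(2 + 26) = -60*28 = -1680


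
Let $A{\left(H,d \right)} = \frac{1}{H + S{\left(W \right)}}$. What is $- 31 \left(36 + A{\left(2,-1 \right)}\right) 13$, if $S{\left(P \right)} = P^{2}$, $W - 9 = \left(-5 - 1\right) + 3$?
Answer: $- \frac{551707}{38} \approx -14519.0$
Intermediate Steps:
$W = 6$ ($W = 9 + \left(\left(-5 - 1\right) + 3\right) = 9 + \left(-6 + 3\right) = 9 - 3 = 6$)
$A{\left(H,d \right)} = \frac{1}{36 + H}$ ($A{\left(H,d \right)} = \frac{1}{H + 6^{2}} = \frac{1}{H + 36} = \frac{1}{36 + H}$)
$- 31 \left(36 + A{\left(2,-1 \right)}\right) 13 = - 31 \left(36 + \frac{1}{36 + 2}\right) 13 = - 31 \left(36 + \frac{1}{38}\right) 13 = \left(-31\right) \frac{1369}{38} \cdot 13 = \left(- \frac{42439}{38}\right) 13 = - \frac{551707}{38}$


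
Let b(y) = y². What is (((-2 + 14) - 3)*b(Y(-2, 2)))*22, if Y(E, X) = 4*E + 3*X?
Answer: 792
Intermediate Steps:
Y(E, X) = 3*X + 4*E
(((-2 + 14) - 3)*b(Y(-2, 2)))*22 = (((-2 + 14) - 3)*(3*2 + 4*(-2))²)*22 = ((12 - 3)*(6 - 8)²)*22 = (9*(-2)²)*22 = (9*4)*22 = 36*22 = 792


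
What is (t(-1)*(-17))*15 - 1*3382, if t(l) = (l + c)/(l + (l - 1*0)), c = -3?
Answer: -3892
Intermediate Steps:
t(l) = (-3 + l)/(2*l) (t(l) = (l - 3)/(l + (l - 1*0)) = (-3 + l)/(l + (l + 0)) = (-3 + l)/(l + l) = (-3 + l)/((2*l)) = (-3 + l)*(1/(2*l)) = (-3 + l)/(2*l))
(t(-1)*(-17))*15 - 1*3382 = (((½)*(-3 - 1)/(-1))*(-17))*15 - 1*3382 = (((½)*(-1)*(-4))*(-17))*15 - 3382 = (2*(-17))*15 - 3382 = -34*15 - 3382 = -510 - 3382 = -3892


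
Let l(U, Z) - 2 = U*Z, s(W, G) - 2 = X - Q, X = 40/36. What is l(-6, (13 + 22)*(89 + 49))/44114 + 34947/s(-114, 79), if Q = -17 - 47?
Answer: 6928682455/13322428 ≈ 520.08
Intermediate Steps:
Q = -64
X = 10/9 (X = 40*(1/36) = 10/9 ≈ 1.1111)
s(W, G) = 604/9 (s(W, G) = 2 + (10/9 - 1*(-64)) = 2 + (10/9 + 64) = 2 + 586/9 = 604/9)
l(U, Z) = 2 + U*Z
l(-6, (13 + 22)*(89 + 49))/44114 + 34947/s(-114, 79) = (2 - 6*(13 + 22)*(89 + 49))/44114 + 34947/(604/9) = (2 - 210*138)*(1/44114) + 34947*(9/604) = (2 - 6*4830)*(1/44114) + 314523/604 = (2 - 28980)*(1/44114) + 314523/604 = -28978*1/44114 + 314523/604 = -14489/22057 + 314523/604 = 6928682455/13322428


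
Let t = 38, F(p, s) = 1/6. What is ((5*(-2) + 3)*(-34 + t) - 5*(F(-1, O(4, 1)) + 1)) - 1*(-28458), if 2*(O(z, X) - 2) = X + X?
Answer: 170545/6 ≈ 28424.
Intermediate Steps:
O(z, X) = 2 + X (O(z, X) = 2 + (X + X)/2 = 2 + (2*X)/2 = 2 + X)
F(p, s) = ⅙
((5*(-2) + 3)*(-34 + t) - 5*(F(-1, O(4, 1)) + 1)) - 1*(-28458) = ((5*(-2) + 3)*(-34 + 38) - 5*(⅙ + 1)) - 1*(-28458) = ((-10 + 3)*4 - 5*7/6) + 28458 = (-7*4 - 35/6) + 28458 = (-28 - 35/6) + 28458 = -203/6 + 28458 = 170545/6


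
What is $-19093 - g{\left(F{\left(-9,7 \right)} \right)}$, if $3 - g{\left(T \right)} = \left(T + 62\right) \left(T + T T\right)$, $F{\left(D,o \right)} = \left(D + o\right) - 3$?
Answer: $-17956$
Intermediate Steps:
$F{\left(D,o \right)} = -3 + D + o$
$g{\left(T \right)} = 3 - \left(62 + T\right) \left(T + T^{2}\right)$ ($g{\left(T \right)} = 3 - \left(T + 62\right) \left(T + T T\right) = 3 - \left(62 + T\right) \left(T + T^{2}\right)$)
$-19093 - g{\left(F{\left(-9,7 \right)} \right)} = -19093 - \left(3 - \left(-3 - 9 + 7\right)^{3} - 63 \left(-3 - 9 + 7\right)^{2} - 62 \left(-3 - 9 + 7\right)\right) = -19093 - \left(3 - \left(-5\right)^{3} - 63 \left(-5\right)^{2} - -310\right) = -19093 - \left(3 - -125 - 1575 + 310\right) = -19093 - \left(3 + 125 - 1575 + 310\right) = -19093 - -1137 = -19093 + 1137 = -17956$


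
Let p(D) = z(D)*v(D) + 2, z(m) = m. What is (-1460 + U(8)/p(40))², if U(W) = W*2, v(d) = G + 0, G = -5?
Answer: 20894124304/9801 ≈ 2.1318e+6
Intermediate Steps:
v(d) = -5 (v(d) = -5 + 0 = -5)
p(D) = 2 - 5*D (p(D) = D*(-5) + 2 = -5*D + 2 = 2 - 5*D)
U(W) = 2*W
(-1460 + U(8)/p(40))² = (-1460 + (2*8)/(2 - 5*40))² = (-1460 + 16/(2 - 200))² = (-1460 + 16/(-198))² = (-1460 + 16*(-1/198))² = (-1460 - 8/99)² = (-144548/99)² = 20894124304/9801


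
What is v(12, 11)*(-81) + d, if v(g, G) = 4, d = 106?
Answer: -218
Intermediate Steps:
v(12, 11)*(-81) + d = 4*(-81) + 106 = -324 + 106 = -218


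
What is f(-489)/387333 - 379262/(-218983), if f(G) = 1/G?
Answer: 71834436333311/41476658403771 ≈ 1.7319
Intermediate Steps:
f(-489)/387333 - 379262/(-218983) = 1/(-489*387333) - 379262/(-218983) = -1/489*1/387333 - 379262*(-1/218983) = -1/189405837 + 379262/218983 = 71834436333311/41476658403771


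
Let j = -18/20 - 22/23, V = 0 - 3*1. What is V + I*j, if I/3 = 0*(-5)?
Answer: -3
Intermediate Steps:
I = 0 (I = 3*(0*(-5)) = 3*0 = 0)
V = -3 (V = 0 - 3 = -3)
j = -427/230 (j = -18*1/20 - 22*1/23 = -9/10 - 22/23 = -427/230 ≈ -1.8565)
V + I*j = -3 + 0*(-427/230) = -3 + 0 = -3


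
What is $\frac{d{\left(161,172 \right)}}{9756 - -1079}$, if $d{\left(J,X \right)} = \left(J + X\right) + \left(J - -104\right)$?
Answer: $\frac{598}{10835} \approx 0.055192$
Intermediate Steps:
$d{\left(J,X \right)} = 104 + X + 2 J$ ($d{\left(J,X \right)} = \left(J + X\right) + \left(J + 104\right) = \left(J + X\right) + \left(104 + J\right) = 104 + X + 2 J$)
$\frac{d{\left(161,172 \right)}}{9756 - -1079} = \frac{104 + 172 + 2 \cdot 161}{9756 - -1079} = \frac{104 + 172 + 322}{9756 + 1079} = \frac{598}{10835}$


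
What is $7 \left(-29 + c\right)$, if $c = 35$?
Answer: $42$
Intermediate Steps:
$7 \left(-29 + c\right) = 7 \left(-29 + 35\right) = 7 \cdot 6 = 42$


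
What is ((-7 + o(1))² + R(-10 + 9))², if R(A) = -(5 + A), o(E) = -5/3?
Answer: 409600/81 ≈ 5056.8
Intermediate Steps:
o(E) = -5/3 (o(E) = -5*⅓ = -5/3)
R(A) = -5 - A
((-7 + o(1))² + R(-10 + 9))² = ((-7 - 5/3)² + (-5 - (-10 + 9)))² = ((-26/3)² + (-5 - 1*(-1)))² = (676/9 + (-5 + 1))² = (676/9 - 4)² = (640/9)² = 409600/81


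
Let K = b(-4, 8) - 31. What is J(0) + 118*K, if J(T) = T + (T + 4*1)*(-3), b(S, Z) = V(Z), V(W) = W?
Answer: -2726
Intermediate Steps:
b(S, Z) = Z
K = -23 (K = 8 - 31 = -23)
J(T) = -12 - 2*T (J(T) = T + (T + 4)*(-3) = T + (4 + T)*(-3) = T + (-12 - 3*T) = -12 - 2*T)
J(0) + 118*K = (-12 - 2*0) + 118*(-23) = (-12 + 0) - 2714 = -12 - 2714 = -2726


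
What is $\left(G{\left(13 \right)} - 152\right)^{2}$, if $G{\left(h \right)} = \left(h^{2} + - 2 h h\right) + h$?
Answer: $94864$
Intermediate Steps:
$G{\left(h \right)} = h - h^{2}$ ($G{\left(h \right)} = \left(h^{2} - 2 h^{2}\right) + h = - h^{2} + h = h - h^{2}$)
$\left(G{\left(13 \right)} - 152\right)^{2} = \left(13 \left(1 - 13\right) - 152\right)^{2} = \left(13 \left(-12\right) - 152\right)^{2} = \left(-156 - 152\right)^{2} = \left(-308\right)^{2} = 94864$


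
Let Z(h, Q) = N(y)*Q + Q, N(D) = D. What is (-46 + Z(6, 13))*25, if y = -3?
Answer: -1800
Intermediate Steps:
Z(h, Q) = -2*Q (Z(h, Q) = -3*Q + Q = -2*Q)
(-46 + Z(6, 13))*25 = (-46 - 2*13)*25 = (-46 - 26)*25 = -72*25 = -1800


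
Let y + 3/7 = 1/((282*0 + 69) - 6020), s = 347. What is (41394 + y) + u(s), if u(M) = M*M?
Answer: 6740209711/41657 ≈ 1.6180e+5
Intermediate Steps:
u(M) = M²
y = -17860/41657 (y = -3/7 + 1/((282*0 + 69) - 6020) = -3/7 + 1/((0 + 69) - 6020) = -3/7 + 1/(69 - 6020) = -3/7 + 1/(-5951) = -3/7 - 1/5951 = -17860/41657 ≈ -0.42874)
(41394 + y) + u(s) = (41394 - 17860/41657) + 347² = 1724331998/41657 + 120409 = 6740209711/41657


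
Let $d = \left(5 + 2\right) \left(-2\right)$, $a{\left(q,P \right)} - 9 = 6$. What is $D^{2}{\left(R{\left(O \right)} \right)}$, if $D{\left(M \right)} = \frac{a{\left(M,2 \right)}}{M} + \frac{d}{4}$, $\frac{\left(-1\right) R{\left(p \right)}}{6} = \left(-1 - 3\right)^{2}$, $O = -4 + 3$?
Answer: $\frac{13689}{1024} \approx 13.368$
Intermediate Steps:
$a{\left(q,P \right)} = 15$ ($a{\left(q,P \right)} = 9 + 6 = 15$)
$d = -14$ ($d = 7 \left(-2\right) = -14$)
$O = -1$
$R{\left(p \right)} = -96$ ($R{\left(p \right)} = - 6 \left(-1 - 3\right)^{2} = - 6 \left(-4\right)^{2} = \left(-6\right) 16 = -96$)
$D{\left(M \right)} = - \frac{7}{2} + \frac{15}{M}$ ($D{\left(M \right)} = \frac{15}{M} - \frac{14}{4} = \frac{15}{M} - \frac{7}{2} = - \frac{7}{2} + \frac{15}{M}$)
$D^{2}{\left(R{\left(O \right)} \right)} = \left(- \frac{7}{2} + \frac{15}{-96}\right)^{2} = \left(- \frac{7}{2} + 15 \left(- \frac{1}{96}\right)\right)^{2} = \left(- \frac{7}{2} - \frac{5}{32}\right)^{2} = \left(- \frac{117}{32}\right)^{2} = \frac{13689}{1024}$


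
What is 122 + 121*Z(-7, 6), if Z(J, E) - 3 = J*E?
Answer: -4597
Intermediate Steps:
Z(J, E) = 3 + E*J (Z(J, E) = 3 + J*E = 3 + E*J)
122 + 121*Z(-7, 6) = 122 + 121*(3 + 6*(-7)) = 122 + 121*(3 - 42) = 122 + 121*(-39) = 122 - 4719 = -4597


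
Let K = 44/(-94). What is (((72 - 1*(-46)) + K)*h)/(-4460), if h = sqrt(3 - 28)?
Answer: -1381*I/10481 ≈ -0.13176*I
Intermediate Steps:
K = -22/47 (K = 44*(-1/94) = -22/47 ≈ -0.46809)
h = 5*I (h = sqrt(-25) = 5*I ≈ 5.0*I)
(((72 - 1*(-46)) + K)*h)/(-4460) = (((72 - 1*(-46)) - 22/47)*(5*I))/(-4460) = (((72 + 46) - 22/47)*(5*I))*(-1/4460) = ((118 - 22/47)*(5*I))*(-1/4460) = (5524*(5*I)/47)*(-1/4460) = (27620*I/47)*(-1/4460) = -1381*I/10481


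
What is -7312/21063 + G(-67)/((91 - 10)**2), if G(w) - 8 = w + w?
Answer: -1875110/5118309 ≈ -0.36635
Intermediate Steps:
G(w) = 8 + 2*w (G(w) = 8 + (w + w) = 8 + 2*w)
-7312/21063 + G(-67)/((91 - 10)**2) = -7312/21063 + (8 + 2*(-67))/((91 - 10)**2) = -7312*1/21063 + (8 - 134)/(81**2) = -7312/21063 - 126/6561 = -7312/21063 - 126*1/6561 = -7312/21063 - 14/729 = -1875110/5118309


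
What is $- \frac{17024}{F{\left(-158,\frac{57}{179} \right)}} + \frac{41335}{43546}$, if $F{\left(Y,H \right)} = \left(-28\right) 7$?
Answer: $\frac{26765313}{304822} \approx 87.806$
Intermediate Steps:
$F{\left(Y,H \right)} = -196$
$- \frac{17024}{F{\left(-158,\frac{57}{179} \right)}} + \frac{41335}{43546} = - \frac{17024}{-196} + \frac{41335}{43546} = \left(-17024\right) \left(- \frac{1}{196}\right) + 41335 \cdot \frac{1}{43546} = \frac{608}{7} + \frac{41335}{43546} = \frac{26765313}{304822}$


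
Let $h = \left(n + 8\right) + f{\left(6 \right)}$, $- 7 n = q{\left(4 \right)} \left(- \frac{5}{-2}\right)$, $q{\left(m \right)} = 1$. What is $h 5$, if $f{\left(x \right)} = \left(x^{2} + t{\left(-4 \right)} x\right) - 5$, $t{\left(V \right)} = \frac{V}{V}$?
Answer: $\frac{3125}{14} \approx 223.21$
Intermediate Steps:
$t{\left(V \right)} = 1$
$f{\left(x \right)} = -5 + x + x^{2}$ ($f{\left(x \right)} = \left(x^{2} + 1 x\right) - 5 = \left(x^{2} + x\right) - 5 = \left(x + x^{2}\right) - 5 = -5 + x + x^{2}$)
$n = - \frac{5}{14}$ ($n = - \frac{1 \left(- \frac{5}{-2}\right)}{7} = - \frac{1 \left(\left(-5\right) \left(- \frac{1}{2}\right)\right)}{7} = - \frac{1 \cdot \frac{5}{2}}{7} = \left(- \frac{1}{7}\right) \frac{5}{2} = - \frac{5}{14} \approx -0.35714$)
$h = \frac{625}{14}$ ($h = \left(- \frac{5}{14} + 8\right) + \left(-5 + 6 + 6^{2}\right) = \frac{107}{14} + \left(-5 + 6 + 36\right) = \frac{107}{14} + 37 = \frac{625}{14} \approx 44.643$)
$h 5 = \frac{625}{14} \cdot 5 = \frac{3125}{14}$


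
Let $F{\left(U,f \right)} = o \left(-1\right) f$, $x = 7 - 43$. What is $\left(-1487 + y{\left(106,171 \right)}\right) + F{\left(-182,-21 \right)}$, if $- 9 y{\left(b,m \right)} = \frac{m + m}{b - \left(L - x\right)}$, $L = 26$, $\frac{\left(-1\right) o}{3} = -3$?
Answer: $- \frac{28575}{22} \approx -1298.9$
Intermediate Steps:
$o = 9$ ($o = \left(-3\right) \left(-3\right) = 9$)
$x = -36$
$F{\left(U,f \right)} = - 9 f$ ($F{\left(U,f \right)} = 9 \left(-1\right) f = - 9 f$)
$y{\left(b,m \right)} = - \frac{2 m}{9 \left(-62 + b\right)}$ ($y{\left(b,m \right)} = - \frac{\left(m + m\right) \frac{1}{b - 62}}{9} = - \frac{2 m \frac{1}{b - 62}}{9} = - \frac{2 m \frac{1}{-62 + b}}{9} = - \frac{2 m}{9 \left(-62 + b\right)}$)
$\left(-1487 + y{\left(106,171 \right)}\right) + F{\left(-182,-21 \right)} = \left(-1487 - \frac{342}{-558 + 9 \cdot 106}\right) - -189 = \left(-1487 - \frac{342}{-558 + 954}\right) + 189 = \left(-1487 - \frac{342}{396}\right) + 189 = \left(-1487 - 342 \cdot \frac{1}{396}\right) + 189 = \left(-1487 - \frac{19}{22}\right) + 189 = - \frac{32733}{22} + 189 = - \frac{28575}{22}$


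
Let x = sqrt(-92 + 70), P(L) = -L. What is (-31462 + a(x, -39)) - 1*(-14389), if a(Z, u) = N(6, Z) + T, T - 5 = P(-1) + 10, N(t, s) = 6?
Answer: -17051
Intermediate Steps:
T = 16 (T = 5 + (-1*(-1) + 10) = 5 + (1 + 10) = 5 + 11 = 16)
x = I*sqrt(22) (x = sqrt(-22) = I*sqrt(22) ≈ 4.6904*I)
a(Z, u) = 22 (a(Z, u) = 6 + 16 = 22)
(-31462 + a(x, -39)) - 1*(-14389) = (-31462 + 22) - 1*(-14389) = -31440 + 14389 = -17051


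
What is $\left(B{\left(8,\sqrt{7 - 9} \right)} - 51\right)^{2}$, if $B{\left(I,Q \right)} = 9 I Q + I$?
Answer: $\left(43 - 72 i \sqrt{2}\right)^{2} \approx -8519.0 - 8756.8 i$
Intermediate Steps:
$B{\left(I,Q \right)} = I + 9 I Q$ ($B{\left(I,Q \right)} = 9 I Q + I = I + 9 I Q$)
$\left(B{\left(8,\sqrt{7 - 9} \right)} - 51\right)^{2} = \left(8 \left(1 + 9 \sqrt{7 - 9}\right) - 51\right)^{2} = \left(8 \left(1 + 9 \sqrt{-2}\right) - 51\right)^{2} = \left(8 \left(1 + 9 i \sqrt{2}\right) - 51\right)^{2} = \left(\left(8 + 72 i \sqrt{2}\right) - 51\right)^{2} = \left(-43 + 72 i \sqrt{2}\right)^{2}$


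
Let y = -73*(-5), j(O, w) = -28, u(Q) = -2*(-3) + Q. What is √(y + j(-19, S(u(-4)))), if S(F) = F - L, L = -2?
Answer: √337 ≈ 18.358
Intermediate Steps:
u(Q) = 6 + Q
S(F) = 2 + F (S(F) = F - 1*(-2) = F + 2 = 2 + F)
y = 365
√(y + j(-19, S(u(-4)))) = √(365 - 28) = √337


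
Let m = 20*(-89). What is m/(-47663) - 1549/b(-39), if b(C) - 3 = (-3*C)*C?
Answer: 81946787/217343280 ≈ 0.37704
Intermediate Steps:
b(C) = 3 - 3*C² (b(C) = 3 + (-3*C)*C = 3 - 3*C²)
m = -1780
m/(-47663) - 1549/b(-39) = -1780/(-47663) - 1549/(3 - 3*(-39)²) = -1780*(-1/47663) - 1549/(3 - 3*1521) = 1780/47663 - 1549/(3 - 4563) = 1780/47663 - 1549/(-4560) = 1780/47663 - 1549*(-1/4560) = 1780/47663 + 1549/4560 = 81946787/217343280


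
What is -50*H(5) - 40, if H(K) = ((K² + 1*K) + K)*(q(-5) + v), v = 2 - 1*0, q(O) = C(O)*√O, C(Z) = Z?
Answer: -3540 + 8750*I*√5 ≈ -3540.0 + 19566.0*I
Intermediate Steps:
q(O) = O^(3/2) (q(O) = O*√O = O^(3/2))
v = 2 (v = 2 + 0 = 2)
H(K) = (2 - 5*I*√5)*(K² + 2*K) (H(K) = ((K² + 1*K) + K)*((-5)^(3/2) + 2) = ((K² + K) + K)*(-5*I*√5 + 2) = ((K + K²) + K)*(2 - 5*I*√5) = (K² + 2*K)*(2 - 5*I*√5) = (2 - 5*I*√5)*(K² + 2*K))
-50*H(5) - 40 = -250*(4 + 2*5 - 10*I*√5 - 5*I*5*√5) - 40 = -250*(4 + 10 - 10*I*√5 - 25*I*√5) - 40 = -250*(14 - 35*I*√5) - 40 = -50*(70 - 175*I*√5) - 40 = (-3500 + 8750*I*√5) - 40 = -3540 + 8750*I*√5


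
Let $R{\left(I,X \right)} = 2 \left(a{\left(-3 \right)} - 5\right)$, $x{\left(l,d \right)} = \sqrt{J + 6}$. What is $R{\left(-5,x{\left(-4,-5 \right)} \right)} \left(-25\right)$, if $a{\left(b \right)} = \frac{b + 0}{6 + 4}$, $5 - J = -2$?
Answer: $265$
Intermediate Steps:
$J = 7$ ($J = 5 - -2 = 5 + 2 = 7$)
$x{\left(l,d \right)} = \sqrt{13}$ ($x{\left(l,d \right)} = \sqrt{7 + 6} = \sqrt{13}$)
$a{\left(b \right)} = \frac{b}{10}$
$R{\left(I,X \right)} = - \frac{53}{5}$ ($R{\left(I,X \right)} = 2 \left(\frac{1}{10} \left(-3\right) - 5\right) = 2 \left(- \frac{3}{10} - 5\right) = 2 \left(- \frac{53}{10}\right) = - \frac{53}{5}$)
$R{\left(-5,x{\left(-4,-5 \right)} \right)} \left(-25\right) = \left(- \frac{53}{5}\right) \left(-25\right) = 265$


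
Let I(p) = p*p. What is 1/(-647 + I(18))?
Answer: -1/323 ≈ -0.0030960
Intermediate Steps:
I(p) = p²
1/(-647 + I(18)) = 1/(-647 + 18²) = 1/(-647 + 324) = 1/(-323) = -1/323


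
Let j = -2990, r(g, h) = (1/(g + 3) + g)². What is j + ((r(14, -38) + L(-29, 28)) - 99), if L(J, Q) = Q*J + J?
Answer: -1078649/289 ≈ -3732.3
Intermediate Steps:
r(g, h) = (g + 1/(3 + g))² (r(g, h) = (1/(3 + g) + g)² = (g + 1/(3 + g))²)
L(J, Q) = J + J*Q (L(J, Q) = J*Q + J = J + J*Q)
j + ((r(14, -38) + L(-29, 28)) - 99) = -2990 + (((1 + 14² + 3*14)²/(3 + 14)² - 29*(1 + 28)) - 99) = -2990 + (((1 + 196 + 42)²/17² - 29*29) - 99) = -2990 + (((1/289)*239² - 841) - 99) = -2990 + (((1/289)*57121 - 841) - 99) = -2990 + ((57121/289 - 841) - 99) = -2990 + (-185928/289 - 99) = -2990 - 214539/289 = -1078649/289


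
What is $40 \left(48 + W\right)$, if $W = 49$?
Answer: $3880$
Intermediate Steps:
$40 \left(48 + W\right) = 40 \left(48 + 49\right) = 40 \cdot 97 = 3880$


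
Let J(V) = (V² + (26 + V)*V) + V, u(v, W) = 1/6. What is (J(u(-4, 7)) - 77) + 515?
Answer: 3983/9 ≈ 442.56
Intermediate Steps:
u(v, W) = ⅙
J(V) = V + V² + V*(26 + V) (J(V) = (V² + V*(26 + V)) + V = V + V² + V*(26 + V))
(J(u(-4, 7)) - 77) + 515 = ((27 + 2*(⅙))/6 - 77) + 515 = ((27 + ⅓)/6 - 77) + 515 = ((⅙)*(82/3) - 77) + 515 = (41/9 - 77) + 515 = -652/9 + 515 = 3983/9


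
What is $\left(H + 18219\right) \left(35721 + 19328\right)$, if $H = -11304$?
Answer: $380663835$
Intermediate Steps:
$\left(H + 18219\right) \left(35721 + 19328\right) = \left(-11304 + 18219\right) \left(35721 + 19328\right) = 6915 \cdot 55049 = 380663835$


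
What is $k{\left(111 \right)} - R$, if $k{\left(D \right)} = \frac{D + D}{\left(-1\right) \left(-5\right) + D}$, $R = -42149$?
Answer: $\frac{2444753}{58} \approx 42151.0$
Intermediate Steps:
$k{\left(D \right)} = \frac{2 D}{5 + D}$
$k{\left(111 \right)} - R = 2 \cdot 111 \frac{1}{5 + 111} - -42149 = 2 \cdot 111 \cdot \frac{1}{116} + 42149 = \frac{111}{58} + 42149 = \frac{2444753}{58}$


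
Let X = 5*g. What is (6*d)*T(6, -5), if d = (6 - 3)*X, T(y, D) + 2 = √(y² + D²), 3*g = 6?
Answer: -360 + 180*√61 ≈ 1045.8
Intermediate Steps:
g = 2 (g = (⅓)*6 = 2)
X = 10 (X = 5*2 = 10)
T(y, D) = -2 + √(D² + y²) (T(y, D) = -2 + √(y² + D²) = -2 + √(D² + y²))
d = 30 (d = (6 - 3)*10 = 3*10 = 30)
(6*d)*T(6, -5) = (6*30)*(-2 + √((-5)² + 6²)) = 180*(-2 + √(25 + 36)) = 180*(-2 + √61) = -360 + 180*√61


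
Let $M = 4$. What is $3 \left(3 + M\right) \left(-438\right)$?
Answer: $-9198$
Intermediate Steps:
$3 \left(3 + M\right) \left(-438\right) = 3 \left(3 + 4\right) \left(-438\right) = 3 \cdot 7 \left(-438\right) = 21 \left(-438\right) = -9198$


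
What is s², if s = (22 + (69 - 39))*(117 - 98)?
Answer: 976144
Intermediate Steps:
s = 988 (s = (22 + 30)*19 = 52*19 = 988)
s² = 988² = 976144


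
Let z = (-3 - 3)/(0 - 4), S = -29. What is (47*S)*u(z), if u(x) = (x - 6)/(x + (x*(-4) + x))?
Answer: -4089/2 ≈ -2044.5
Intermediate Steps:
z = 3/2 (z = -6/(-4) = -6*(-1/4) = 3/2 ≈ 1.5000)
u(x) = -(-6 + x)/(2*x) (u(x) = (-6 + x)/(x + (-4*x + x)) = (-6 + x)/(x - 3*x) = (-6 + x)/((-2*x)) = (-6 + x)*(-1/(2*x)) = -(-6 + x)/(2*x))
(47*S)*u(z) = (47*(-29))*((6 - 1*3/2)/(2*(3/2))) = -1363*2*(6 - 3/2)/(2*3) = -1363*2*9/(2*3*2) = -1363*3/2 = -4089/2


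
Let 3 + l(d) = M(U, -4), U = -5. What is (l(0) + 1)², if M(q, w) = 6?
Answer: 16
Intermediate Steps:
l(d) = 3 (l(d) = -3 + 6 = 3)
(l(0) + 1)² = (3 + 1)² = 4² = 16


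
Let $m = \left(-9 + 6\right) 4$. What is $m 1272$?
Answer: $-15264$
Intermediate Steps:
$m = -12$ ($m = \left(-3\right) 4 = -12$)
$m 1272 = \left(-12\right) 1272 = -15264$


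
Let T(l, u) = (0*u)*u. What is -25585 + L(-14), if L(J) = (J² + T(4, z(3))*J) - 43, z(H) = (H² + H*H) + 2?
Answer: -25432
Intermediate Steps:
z(H) = 2 + 2*H² (z(H) = (H² + H²) + 2 = 2*H² + 2 = 2 + 2*H²)
T(l, u) = 0 (T(l, u) = 0*u = 0)
L(J) = -43 + J² (L(J) = (J² + 0*J) - 43 = (J² + 0) - 43 = J² - 43 = -43 + J²)
-25585 + L(-14) = -25585 + (-43 + (-14)²) = -25585 + (-43 + 196) = -25585 + 153 = -25432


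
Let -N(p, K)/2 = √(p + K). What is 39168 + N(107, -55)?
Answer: 39168 - 4*√13 ≈ 39154.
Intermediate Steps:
N(p, K) = -2*√(K + p) (N(p, K) = -2*√(p + K) = -2*√(K + p))
39168 + N(107, -55) = 39168 - 2*√(-55 + 107) = 39168 - 4*√13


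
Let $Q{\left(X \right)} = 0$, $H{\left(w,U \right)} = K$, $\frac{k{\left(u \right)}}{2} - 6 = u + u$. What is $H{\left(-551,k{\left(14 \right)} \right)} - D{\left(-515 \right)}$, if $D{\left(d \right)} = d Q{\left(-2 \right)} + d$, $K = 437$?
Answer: $952$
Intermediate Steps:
$k{\left(u \right)} = 12 + 4 u$ ($k{\left(u \right)} = 12 + 2 \left(u + u\right) = 12 + 2 \cdot 2 u = 12 + 4 u$)
$H{\left(w,U \right)} = 437$
$D{\left(d \right)} = d$ ($D{\left(d \right)} = d 0 + d = 0 + d = d$)
$H{\left(-551,k{\left(14 \right)} \right)} - D{\left(-515 \right)} = 437 - -515 = 437 + 515 = 952$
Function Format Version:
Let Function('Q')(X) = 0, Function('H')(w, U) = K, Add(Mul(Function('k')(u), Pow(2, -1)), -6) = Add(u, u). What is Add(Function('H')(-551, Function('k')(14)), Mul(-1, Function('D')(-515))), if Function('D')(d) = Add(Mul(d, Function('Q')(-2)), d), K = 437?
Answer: 952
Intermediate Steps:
Function('k')(u) = Add(12, Mul(4, u)) (Function('k')(u) = Add(12, Mul(2, Add(u, u))) = Add(12, Mul(2, Mul(2, u))) = Add(12, Mul(4, u)))
Function('H')(w, U) = 437
Function('D')(d) = d (Function('D')(d) = Add(Mul(d, 0), d) = Add(0, d) = d)
Add(Function('H')(-551, Function('k')(14)), Mul(-1, Function('D')(-515))) = Add(437, Mul(-1, -515)) = Add(437, 515) = 952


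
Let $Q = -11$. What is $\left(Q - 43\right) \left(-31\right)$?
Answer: $1674$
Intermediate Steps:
$\left(Q - 43\right) \left(-31\right) = \left(-11 - 43\right) \left(-31\right) = \left(-54\right) \left(-31\right) = 1674$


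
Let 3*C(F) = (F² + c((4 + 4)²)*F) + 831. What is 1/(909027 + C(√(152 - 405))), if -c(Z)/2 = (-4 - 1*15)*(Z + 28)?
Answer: 39153/35613472681 - 552*I*√253/391748199491 ≈ 1.0994e-6 - 2.2413e-8*I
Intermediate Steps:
c(Z) = 1064 + 38*Z (c(Z) = -2*(-4 - 1*15)*(Z + 28) = -2*(-4 - 15)*(28 + Z) = -(-38)*(28 + Z) = -2*(-532 - 19*Z) = 1064 + 38*Z)
C(F) = 277 + F²/3 + 3496*F/3 (C(F) = ((F² + (1064 + 38*(4 + 4)²)*F) + 831)/3 = ((F² + (1064 + 38*8²)*F) + 831)/3 = ((F² + (1064 + 38*64)*F) + 831)/3 = ((F² + (1064 + 2432)*F) + 831)/3 = ((F² + 3496*F) + 831)/3 = (831 + F² + 3496*F)/3 = 277 + F²/3 + 3496*F/3)
1/(909027 + C(√(152 - 405))) = 1/(909027 + (277 + (√(152 - 405))²/3 + 3496*√(152 - 405)/3)) = 1/(909027 + (277 + (√(-253))²/3 + 3496*√(-253)/3)) = 1/(909027 + (277 + (I*√253)²/3 + 3496*(I*√253)/3)) = 1/(909027 + (277 + (⅓)*(-253) + 3496*I*√253/3)) = 1/(909027 + (277 - 253/3 + 3496*I*√253/3)) = 1/(909027 + (578/3 + 3496*I*√253/3)) = 1/(2727659/3 + 3496*I*√253/3)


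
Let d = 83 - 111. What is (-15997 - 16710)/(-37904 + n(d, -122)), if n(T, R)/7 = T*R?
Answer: 32707/13992 ≈ 2.3376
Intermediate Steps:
d = -28
n(T, R) = 7*R*T (n(T, R) = 7*(T*R) = 7*(R*T) = 7*R*T)
(-15997 - 16710)/(-37904 + n(d, -122)) = (-15997 - 16710)/(-37904 + 7*(-122)*(-28)) = -32707/(-37904 + 23912) = -32707/(-13992) = -32707*(-1/13992) = 32707/13992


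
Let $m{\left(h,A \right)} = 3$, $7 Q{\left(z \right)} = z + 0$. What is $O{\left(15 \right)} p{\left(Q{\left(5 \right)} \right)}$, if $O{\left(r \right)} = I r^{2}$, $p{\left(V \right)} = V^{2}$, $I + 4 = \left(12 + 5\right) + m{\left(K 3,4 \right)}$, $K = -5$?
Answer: $\frac{90000}{49} \approx 1836.7$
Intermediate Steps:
$Q{\left(z \right)} = \frac{z}{7}$ ($Q{\left(z \right)} = \frac{z + 0}{7} = \frac{z}{7}$)
$I = 16$ ($I = -4 + \left(\left(12 + 5\right) + 3\right) = -4 + \left(17 + 3\right) = -4 + 20 = 16$)
$O{\left(r \right)} = 16 r^{2}$
$O{\left(15 \right)} p{\left(Q{\left(5 \right)} \right)} = 16 \cdot 15^{2} \left(\frac{1}{7} \cdot 5\right)^{2} = 16 \cdot 225 \left(\frac{5}{7}\right)^{2} = 3600 \cdot \frac{25}{49} = \frac{90000}{49}$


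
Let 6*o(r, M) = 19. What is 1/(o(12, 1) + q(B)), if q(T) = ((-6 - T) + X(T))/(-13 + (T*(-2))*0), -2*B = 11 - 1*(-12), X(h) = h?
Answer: 78/283 ≈ 0.27562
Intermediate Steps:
o(r, M) = 19/6 (o(r, M) = (1/6)*19 = 19/6)
B = -23/2 (B = -(11 - 1*(-12))/2 = -(11 + 12)/2 = -1/2*23 = -23/2 ≈ -11.500)
q(T) = 6/13 (q(T) = ((-6 - T) + T)/(-13 + (T*(-2))*0) = -6/(-13 - 2*T*0) = -6/(-13 + 0) = -6/(-13) = -6*(-1/13) = 6/13)
1/(o(12, 1) + q(B)) = 1/(19/6 + 6/13) = 1/(283/78) = 78/283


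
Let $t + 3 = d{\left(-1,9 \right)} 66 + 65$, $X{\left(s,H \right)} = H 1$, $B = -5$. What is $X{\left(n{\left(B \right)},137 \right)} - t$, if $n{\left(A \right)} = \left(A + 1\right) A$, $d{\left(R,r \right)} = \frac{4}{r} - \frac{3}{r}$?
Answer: $\frac{203}{3} \approx 67.667$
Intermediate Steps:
$d{\left(R,r \right)} = \frac{1}{r}$
$n{\left(A \right)} = A \left(1 + A\right)$ ($n{\left(A \right)} = \left(1 + A\right) A = A \left(1 + A\right)$)
$X{\left(s,H \right)} = H$
$t = \frac{208}{3}$ ($t = -3 + \left(\frac{1}{9} \cdot 66 + 65\right) = -3 + \left(\frac{22}{3} + 65\right) = -3 + \frac{217}{3} = \frac{208}{3} \approx 69.333$)
$X{\left(n{\left(B \right)},137 \right)} - t = 137 - \frac{208}{3} = \frac{203}{3}$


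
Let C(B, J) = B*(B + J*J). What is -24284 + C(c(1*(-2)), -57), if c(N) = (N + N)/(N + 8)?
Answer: -238046/9 ≈ -26450.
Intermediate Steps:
c(N) = 2*N/(8 + N) (c(N) = (2*N)/(8 + N) = 2*N/(8 + N))
C(B, J) = B*(B + J²)
-24284 + C(c(1*(-2)), -57) = -24284 + (2*(1*(-2))/(8 + 1*(-2)))*(2*(1*(-2))/(8 + 1*(-2)) + (-57)²) = -24284 + (2*(-2)/(8 - 2))*(2*(-2)/(8 - 2) + 3249) = -24284 + (2*(-2)/6)*(2*(-2)/6 + 3249) = -24284 + (2*(-2)*(⅙))*(2*(-2)*(⅙) + 3249) = -24284 - 2*(-⅔ + 3249)/3 = -24284 - ⅔*9745/3 = -24284 - 19490/9 = -238046/9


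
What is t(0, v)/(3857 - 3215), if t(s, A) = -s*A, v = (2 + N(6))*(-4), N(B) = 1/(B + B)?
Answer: 0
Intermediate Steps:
N(B) = 1/(2*B)
v = -25/3 (v = (2 + (½)/6)*(-4) = (2 + (½)*(⅙))*(-4) = (2 + 1/12)*(-4) = (25/12)*(-4) = -25/3 ≈ -8.3333)
t(s, A) = -A*s
t(0, v)/(3857 - 3215) = (-1*(-25/3)*0)/(3857 - 3215) = 0/642 = 0*(1/642) = 0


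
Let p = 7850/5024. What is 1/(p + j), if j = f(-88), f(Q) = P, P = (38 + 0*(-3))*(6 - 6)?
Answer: 16/25 ≈ 0.64000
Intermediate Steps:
P = 0 (P = (38 + 0)*0 = 38*0 = 0)
f(Q) = 0
j = 0
p = 25/16 (p = 7850*(1/5024) = 25/16 ≈ 1.5625)
1/(p + j) = 1/(25/16 + 0) = 1/(25/16) = 16/25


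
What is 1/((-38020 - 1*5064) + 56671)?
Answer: 1/13587 ≈ 7.3600e-5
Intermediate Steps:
1/((-38020 - 1*5064) + 56671) = 1/((-38020 - 5064) + 56671) = 1/(-43084 + 56671) = 1/13587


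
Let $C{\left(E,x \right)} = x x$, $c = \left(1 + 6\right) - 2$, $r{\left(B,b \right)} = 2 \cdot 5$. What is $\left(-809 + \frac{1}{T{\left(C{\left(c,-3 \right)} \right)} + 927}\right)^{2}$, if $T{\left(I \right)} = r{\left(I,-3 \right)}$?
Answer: $\frac{574612513024}{877969} \approx 6.5448 \cdot 10^{5}$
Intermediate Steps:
$r{\left(B,b \right)} = 10$
$c = 5$ ($c = 7 - 2 = 5$)
$C{\left(E,x \right)} = x^{2}$
$T{\left(I \right)} = 10$
$\left(-809 + \frac{1}{T{\left(C{\left(c,-3 \right)} \right)} + 927}\right)^{2} = \left(-809 + \frac{1}{10 + 927}\right)^{2} = \left(-809 + \frac{1}{937}\right)^{2} = \left(- \frac{758032}{937}\right)^{2} = \frac{574612513024}{877969}$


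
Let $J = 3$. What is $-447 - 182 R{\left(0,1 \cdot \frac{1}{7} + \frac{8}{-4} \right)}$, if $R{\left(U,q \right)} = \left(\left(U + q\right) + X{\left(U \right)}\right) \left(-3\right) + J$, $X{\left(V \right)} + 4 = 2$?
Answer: $-3099$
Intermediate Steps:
$X{\left(V \right)} = -2$ ($X{\left(V \right)} = -4 + 2 = -2$)
$R{\left(U,q \right)} = 9 - 3 U - 3 q$ ($R{\left(U,q \right)} = \left(\left(U + q\right) - 2\right) \left(-3\right) + 3 = \left(-2 + U + q\right) \left(-3\right) + 3 = \left(6 - 3 U - 3 q\right) + 3 = 9 - 3 U - 3 q$)
$-447 - 182 R{\left(0,1 \cdot \frac{1}{7} + \frac{8}{-4} \right)} = -447 - 182 \left(9 - 0 - 3 \left(1 \cdot \frac{1}{7} + \frac{8}{-4}\right)\right) = -447 - 182 \left(9 + 0 - 3 \left(1 \cdot \frac{1}{7} + 8 \left(- \frac{1}{4}\right)\right)\right) = -447 - 182 \left(9 + 0 - 3 \left(\frac{1}{7} - 2\right)\right) = -447 - 182 \left(9 + 0 - - \frac{39}{7}\right) = -447 - 182 \left(9 + 0 + \frac{39}{7}\right) = -447 - 2652 = -3099$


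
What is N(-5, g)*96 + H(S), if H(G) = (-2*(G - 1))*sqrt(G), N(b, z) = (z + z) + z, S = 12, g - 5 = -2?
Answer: 864 - 44*sqrt(3) ≈ 787.79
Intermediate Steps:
g = 3 (g = 5 - 2 = 3)
N(b, z) = 3*z (N(b, z) = 2*z + z = 3*z)
H(G) = sqrt(G)*(2 - 2*G) (H(G) = (-2*(-1 + G))*sqrt(G) = (2 - 2*G)*sqrt(G) = sqrt(G)*(2 - 2*G))
N(-5, g)*96 + H(S) = (3*3)*96 + 2*sqrt(12)*(1 - 1*12) = 9*96 + 2*(2*sqrt(3))*(1 - 12) = 864 + 2*(2*sqrt(3))*(-11) = 864 - 44*sqrt(3)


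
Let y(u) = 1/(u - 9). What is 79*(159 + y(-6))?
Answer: 188336/15 ≈ 12556.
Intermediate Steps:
y(u) = 1/(-9 + u)
79*(159 + y(-6)) = 79*(159 + 1/(-9 - 6)) = 79*(159 + 1/(-15)) = 79*(159 - 1/15) = 79*(2384/15) = 188336/15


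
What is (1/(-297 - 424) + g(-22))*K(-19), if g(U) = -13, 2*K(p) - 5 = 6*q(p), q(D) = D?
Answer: 510883/721 ≈ 708.58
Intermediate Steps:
K(p) = 5/2 + 3*p (K(p) = 5/2 + (6*p)/2 = 5/2 + 3*p)
(1/(-297 - 424) + g(-22))*K(-19) = (1/(-297 - 424) - 13)*(5/2 + 3*(-19)) = (1/(-721) - 13)*(5/2 - 57) = (-1/721 - 13)*(-109/2) = -9374/721*(-109/2) = 510883/721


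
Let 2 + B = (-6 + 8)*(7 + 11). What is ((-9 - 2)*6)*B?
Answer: -2244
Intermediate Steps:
B = 34 (B = -2 + (-6 + 8)*(7 + 11) = -2 + 2*18 = -2 + 36 = 34)
((-9 - 2)*6)*B = ((-9 - 2)*6)*34 = -11*6*34 = -66*34 = -2244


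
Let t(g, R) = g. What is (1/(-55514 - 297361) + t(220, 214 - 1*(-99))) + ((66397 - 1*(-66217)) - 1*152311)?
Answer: -6872946376/352875 ≈ -19477.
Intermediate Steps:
(1/(-55514 - 297361) + t(220, 214 - 1*(-99))) + ((66397 - 1*(-66217)) - 1*152311) = (1/(-55514 - 297361) + 220) + ((66397 - 1*(-66217)) - 1*152311) = (1/(-352875) + 220) + ((66397 + 66217) - 152311) = (-1/352875 + 220) + (132614 - 152311) = 77632499/352875 - 19697 = -6872946376/352875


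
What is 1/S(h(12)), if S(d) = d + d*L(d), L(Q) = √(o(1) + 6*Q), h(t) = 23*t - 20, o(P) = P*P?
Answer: -1/393216 + √1537/393216 ≈ 9.7159e-5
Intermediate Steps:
o(P) = P²
h(t) = -20 + 23*t
L(Q) = √(1 + 6*Q) (L(Q) = √(1² + 6*Q) = √(1 + 6*Q))
S(d) = d + d*√(1 + 6*d)
1/S(h(12)) = 1/((-20 + 23*12)*(1 + √(1 + 6*(-20 + 23*12)))) = 1/((-20 + 276)*(1 + √(1 + 6*(-20 + 276)))) = 1/(256*(1 + √(1 + 6*256))) = 1/(256*(1 + √(1 + 1536))) = 1/(256*(1 + √1537)) = 1/(256 + 256*√1537)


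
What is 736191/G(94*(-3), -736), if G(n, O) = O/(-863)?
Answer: 635332833/736 ≈ 8.6322e+5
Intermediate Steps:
G(n, O) = -O/863 (G(n, O) = O*(-1/863) = -O/863)
736191/G(94*(-3), -736) = 736191/((-1/863*(-736))) = 736191/(736/863) = 736191*(863/736) = 635332833/736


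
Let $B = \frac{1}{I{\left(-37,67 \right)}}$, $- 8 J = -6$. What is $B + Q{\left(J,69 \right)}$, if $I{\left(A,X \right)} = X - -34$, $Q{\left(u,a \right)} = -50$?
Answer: $- \frac{5049}{101} \approx -49.99$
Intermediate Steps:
$J = \frac{3}{4}$ ($J = \left(- \frac{1}{8}\right) \left(-6\right) = \frac{3}{4} \approx 0.75$)
$I{\left(A,X \right)} = 34 + X$ ($I{\left(A,X \right)} = X + 34 = 34 + X$)
$B = \frac{1}{101}$ ($B = \frac{1}{34 + 67} = \frac{1}{101} \approx 0.009901$)
$B + Q{\left(J,69 \right)} = \frac{1}{101} - 50 = - \frac{5049}{101}$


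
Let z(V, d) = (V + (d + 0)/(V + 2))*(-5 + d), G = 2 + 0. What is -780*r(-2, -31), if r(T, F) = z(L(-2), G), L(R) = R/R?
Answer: 3900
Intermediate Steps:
G = 2
L(R) = 1
z(V, d) = (-5 + d)*(V + d/(2 + V)) (z(V, d) = (V + d/(2 + V))*(-5 + d) = (-5 + d)*(V + d/(2 + V)))
r(T, F) = -5 (r(T, F) = (2**2 - 10*1 - 5*2 - 5*1**2 + 2*1**2 + 2*1*2)/(2 + 1) = (4 - 10 - 10 - 5*1 + 2*1 + 4)/3 = (4 - 10 - 10 - 5 + 2 + 4)/3 = (1/3)*(-15) = -5)
-780*r(-2, -31) = -780*(-5) = 3900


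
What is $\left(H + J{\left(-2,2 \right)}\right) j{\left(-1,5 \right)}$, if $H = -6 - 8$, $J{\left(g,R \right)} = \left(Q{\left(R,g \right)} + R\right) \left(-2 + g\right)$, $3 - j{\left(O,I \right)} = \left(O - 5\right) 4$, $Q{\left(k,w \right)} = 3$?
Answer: $-918$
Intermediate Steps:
$j{\left(O,I \right)} = 23 - 4 O$ ($j{\left(O,I \right)} = 3 - \left(O - 5\right) 4 = 3 - \left(-5 + O\right) 4 = 3 - \left(-20 + 4 O\right) = 23 - 4 O$)
$J{\left(g,R \right)} = \left(-2 + g\right) \left(3 + R\right)$ ($J{\left(g,R \right)} = \left(3 + R\right) \left(-2 + g\right) = \left(-2 + g\right) \left(3 + R\right)$)
$H = -14$ ($H = -6 - 8 = -14$)
$\left(H + J{\left(-2,2 \right)}\right) j{\left(-1,5 \right)} = \left(-14 + \left(-6 - 4 + 3 \left(-2\right) + 2 \left(-2\right)\right)\right) \left(23 - -4\right) = \left(-14 - 20\right) \left(23 + 4\right) = \left(-14 - 20\right) 27 = \left(-34\right) 27 = -918$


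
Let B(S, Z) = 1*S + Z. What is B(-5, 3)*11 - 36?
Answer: -58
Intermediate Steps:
B(S, Z) = S + Z
B(-5, 3)*11 - 36 = (-5 + 3)*11 - 36 = -2*11 - 36 = -22 - 36 = -58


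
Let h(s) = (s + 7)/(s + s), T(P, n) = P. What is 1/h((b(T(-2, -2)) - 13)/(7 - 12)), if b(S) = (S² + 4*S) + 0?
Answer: 17/26 ≈ 0.65385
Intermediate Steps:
b(S) = S² + 4*S
h(s) = (7 + s)/(2*s) (h(s) = (7 + s)/((2*s)) = (7 + s)*(1/(2*s)) = (7 + s)/(2*s))
1/h((b(T(-2, -2)) - 13)/(7 - 12)) = 1/((7 + (-2*(4 - 2) - 13)/(7 - 12))/(2*(((-2*(4 - 2) - 13)/(7 - 12))))) = 1/((7 + (-2*2 - 13)/(-5))/(2*(((-2*2 - 13)/(-5))))) = 1/((7 + (-4 - 13)*(-⅕))/(2*(((-4 - 13)*(-⅕))))) = 1/((7 - 17*(-⅕))/(2*((-17*(-⅕))))) = 1/((7 + 17/5)/(2*(17/5))) = 1/((½)*(5/17)*(52/5)) = 1/(26/17) = 17/26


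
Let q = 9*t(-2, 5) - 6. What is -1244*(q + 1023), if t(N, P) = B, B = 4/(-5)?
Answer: -6280956/5 ≈ -1.2562e+6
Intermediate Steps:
B = -⅘ (B = 4*(-⅕) = -⅘ ≈ -0.80000)
t(N, P) = -⅘
q = -66/5 (q = 9*(-⅘) - 6 = -36/5 - 6 = -66/5 ≈ -13.200)
-1244*(q + 1023) = -1244*(-66/5 + 1023) = -1244*5049/5 = -6280956/5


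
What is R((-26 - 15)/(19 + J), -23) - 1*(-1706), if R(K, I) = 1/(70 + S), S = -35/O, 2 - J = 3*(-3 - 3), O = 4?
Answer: 417974/245 ≈ 1706.0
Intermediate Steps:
J = 20 (J = 2 - 3*(-3 - 3) = 2 - 3*(-6) = 2 - 1*(-18) = 2 + 18 = 20)
S = -35/4 ≈ -8.7500
R(K, I) = 4/245 (R(K, I) = 1/(70 - 35/4) = 1/(245/4) = 4/245)
R((-26 - 15)/(19 + J), -23) - 1*(-1706) = 4/245 - 1*(-1706) = 4/245 + 1706 = 417974/245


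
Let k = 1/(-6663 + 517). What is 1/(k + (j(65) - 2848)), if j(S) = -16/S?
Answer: -399490/1137845921 ≈ -0.00035109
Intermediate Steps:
k = -1/6146 (k = 1/(-6146) = -1/6146 ≈ -0.00016271)
1/(k + (j(65) - 2848)) = 1/(-1/6146 + (-16/65 - 2848)) = 1/(-1/6146 - 185136/65) = 1/(-1137845921/399490) = -399490/1137845921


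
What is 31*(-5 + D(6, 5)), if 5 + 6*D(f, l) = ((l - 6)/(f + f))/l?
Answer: -65131/360 ≈ -180.92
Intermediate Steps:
D(f, l) = -5/6 + (-6 + l)/(12*f*l) (D(f, l) = -5/6 + (((l - 6)/(f + f))/l)/6 = -5/6 + (((-6 + l)/((2*f)))/l)/6 = -5/6 + (((-6 + l)*(1/(2*f)))/l)/6 = -5/6 + (((-6 + l)/(2*f))/l)/6 = -5/6 + ((-6 + l)/(2*f*l))/6 = -5/6 + (-6 + l)/(12*f*l))
31*(-5 + D(6, 5)) = 31*(-5 + (1/12)*(-6 + 5 - 10*6*5)/(6*5)) = 31*(-5 + (1/12)*(1/6)*(1/5)*(-6 + 5 - 300)) = 31*(-5 + (1/12)*(1/6)*(1/5)*(-301)) = 31*(-5 - 301/360) = 31*(-2101/360) = -65131/360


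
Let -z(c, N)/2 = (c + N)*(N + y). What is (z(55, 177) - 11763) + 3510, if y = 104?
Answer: -138637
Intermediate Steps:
z(c, N) = -2*(104 + N)*(N + c) (z(c, N) = -2*(c + N)*(N + 104) = -2*(N + c)*(104 + N) = -2*(104 + N)*(N + c))
(z(55, 177) - 11763) + 3510 = ((-208*177 - 208*55 - 2*177² - 2*177*55) - 11763) + 3510 = ((-36816 - 11440 - 2*31329 - 19470) - 11763) + 3510 = ((-36816 - 11440 - 62658 - 19470) - 11763) + 3510 = (-130384 - 11763) + 3510 = -142147 + 3510 = -138637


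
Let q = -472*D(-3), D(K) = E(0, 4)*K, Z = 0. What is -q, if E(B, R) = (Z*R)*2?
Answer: 0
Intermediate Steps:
E(B, R) = 0 (E(B, R) = (0*R)*2 = 0*2 = 0)
D(K) = 0 (D(K) = 0*K = 0)
q = 0 (q = -472*0 = 0)
-q = -1*0 = 0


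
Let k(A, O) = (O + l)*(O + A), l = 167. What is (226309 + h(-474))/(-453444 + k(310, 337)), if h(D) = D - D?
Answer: -226309/127356 ≈ -1.7770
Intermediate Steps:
h(D) = 0
k(A, O) = (167 + O)*(A + O) (k(A, O) = (O + 167)*(O + A) = (167 + O)*(A + O))
(226309 + h(-474))/(-453444 + k(310, 337)) = (226309 + 0)/(-453444 + (337² + 167*310 + 167*337 + 310*337)) = 226309/(-453444 + (113569 + 51770 + 56279 + 104470)) = 226309/(-453444 + 326088) = 226309/(-127356) = 226309*(-1/127356) = -226309/127356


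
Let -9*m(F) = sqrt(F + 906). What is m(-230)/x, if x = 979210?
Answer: -13/4406445 ≈ -2.9502e-6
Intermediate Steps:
m(F) = -sqrt(906 + F)/9 (m(F) = -sqrt(F + 906)/9 = -sqrt(906 + F)/9)
m(-230)/x = -sqrt(906 - 230)/9/979210 = -sqrt(676)/9*(1/979210) = -1/9*26*(1/979210) = -26/9*1/979210 = -13/4406445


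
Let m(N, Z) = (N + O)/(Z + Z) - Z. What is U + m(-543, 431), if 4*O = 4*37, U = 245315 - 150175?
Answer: 40819326/431 ≈ 94708.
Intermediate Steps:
U = 95140
O = 37 (O = (4*37)/4 = (1/4)*148 = 37)
m(N, Z) = -Z + (37 + N)/(2*Z) (m(N, Z) = (N + 37)/(Z + Z) - Z = (37 + N)/((2*Z)) - Z = (37 + N)*(1/(2*Z)) - Z = (37 + N)/(2*Z) - Z = -Z + (37 + N)/(2*Z))
U + m(-543, 431) = 95140 + (1/2)*(37 - 543 - 2*431**2)/431 = 95140 + (1/2)*(1/431)*(37 - 543 - 2*185761) = 95140 + (1/2)*(1/431)*(37 - 543 - 371522) = 95140 + (1/2)*(1/431)*(-372028) = 95140 - 186014/431 = 40819326/431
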